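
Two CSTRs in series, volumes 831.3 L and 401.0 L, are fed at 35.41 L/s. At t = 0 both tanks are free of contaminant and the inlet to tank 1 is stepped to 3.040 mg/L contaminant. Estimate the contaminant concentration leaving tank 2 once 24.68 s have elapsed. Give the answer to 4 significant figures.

1.308 mg/L

Time constants: τᵢ = Vᵢ/Q for each well-mixed tank.
τ₁ = 831.3/35.41 = 23.4764 s; τ₂ = 401.0/35.41 = 11.3245 s.
Solving the cascade with C₁(0)=C₂(0)=0 gives C₂(t) = C_in[1 − (τ₁ e^(−t/τ₁) − τ₂ e^(−t/τ₂))/(τ₁ − τ₂)].
At t = 24.68: e^(−t/τ₁) = 0.349494, e^(−t/τ₂) = 0.113115.
C₂ = 3.040·[1 − (23.4764·0.349494 − 11.3245·0.113115)/(12.1519)] = 3.040·0.430222 = 1.30787 mg/L.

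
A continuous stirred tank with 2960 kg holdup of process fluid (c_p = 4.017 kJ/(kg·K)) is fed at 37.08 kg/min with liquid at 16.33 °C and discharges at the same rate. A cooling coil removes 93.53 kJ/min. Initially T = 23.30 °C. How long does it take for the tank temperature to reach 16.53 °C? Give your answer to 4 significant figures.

Heat balance on the well-mixed liquid: M c_p dT/dt = ṁ c_p (T_in − T) − 93.53.
τ = M/ṁ = 79.8274 min; T_ss = T_in − Q̇/(ṁ c_p) = 15.7021 °C.
T(t) = T_ss + (T₀ − T_ss) e^(−t/τ). Set T = 16.53:
e^(−t/τ) = (16.53 − 15.7021)/(23.30 − 15.7021) = 0.108968
t = −79.8274 · ln(0.108968) = 176.954 min.

177.0 min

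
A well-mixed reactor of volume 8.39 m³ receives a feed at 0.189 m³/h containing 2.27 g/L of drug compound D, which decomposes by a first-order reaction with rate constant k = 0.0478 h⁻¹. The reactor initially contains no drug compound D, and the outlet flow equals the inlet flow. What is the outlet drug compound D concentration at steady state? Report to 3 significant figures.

Accumulation = in − out − consumed: V dC/dt = Q C_in − Q C − k V C.
At steady state: 0 = Q C_in − (Q + kV) C_ss, so C_ss = Q C_in/(Q + kV).
C_ss = 0.189·2.27/(0.189 + 0.0478·8.39) = 0.42903/0.59004 = 0.72712 g/L.

0.727 g/L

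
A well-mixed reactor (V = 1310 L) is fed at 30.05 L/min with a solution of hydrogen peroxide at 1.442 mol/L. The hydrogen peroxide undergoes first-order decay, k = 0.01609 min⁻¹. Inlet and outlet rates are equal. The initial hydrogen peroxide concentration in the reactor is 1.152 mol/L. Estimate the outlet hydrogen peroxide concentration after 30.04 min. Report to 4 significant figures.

V dC/dt = Q(C_in − C) − k V C.
dC/dt = (Q/V) C_in − (Q/V + k) C; effective rate a = Q/V + k = 0.0229389 + 0.01609 = 0.0390289 min⁻¹.
C_ss = Q C_in/(Q + kV) = 0.847524 mol/L; C(t) = C_ss + (C₀ − C_ss) e^(−a t).
C(30.04) = 0.847524 + (0.304476)·e^(−0.0390289·30.04) = 0.847524 + (0.304476)·0.309614 = 0.941794 mol/L.

0.9418 mol/L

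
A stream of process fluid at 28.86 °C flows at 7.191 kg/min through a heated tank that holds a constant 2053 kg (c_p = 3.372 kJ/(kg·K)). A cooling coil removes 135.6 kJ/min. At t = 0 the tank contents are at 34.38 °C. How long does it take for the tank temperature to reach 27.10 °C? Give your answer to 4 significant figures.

M c_p dT/dt = ṁ c_p (T_in − T) − Q̇.
τ = M/ṁ = 285.496 min; T_ss = T_in − Q̇/(ṁ c_p) = 23.2678 °C.
T(t) = T_ss + (T₀ − T_ss) e^(−t/τ). Set T = 27.10:
e^(−t/τ) = (27.10 − 23.2678)/(34.38 − 23.2678) = 0.344864
t = −285.496 · ln(0.344864) = 303.940 min.

303.9 min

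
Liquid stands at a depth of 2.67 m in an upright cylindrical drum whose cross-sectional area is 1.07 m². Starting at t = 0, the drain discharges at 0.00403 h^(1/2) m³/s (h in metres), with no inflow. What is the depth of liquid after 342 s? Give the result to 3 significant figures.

A dh/dt = −Q_out = −0.00403 √h.
Separate and integrate: 2(√h − √h₀) = −(0.00403/A) t.
√h = √2.67 − 0.00403·342/(2·1.07) = 1.6340 − 0.64405 = 0.98997.
h = 0.98997² = 0.98003 m.

0.980 m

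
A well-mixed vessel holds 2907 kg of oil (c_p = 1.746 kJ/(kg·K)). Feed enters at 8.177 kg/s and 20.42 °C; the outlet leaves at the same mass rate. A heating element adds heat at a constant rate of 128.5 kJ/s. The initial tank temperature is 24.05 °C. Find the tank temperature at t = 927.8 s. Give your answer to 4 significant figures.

M c_p dT/dt = ṁ c_p (T_in − T) + Q̇.
Rearrange: dT/dt = (T_ss − T)/τ with τ = M/ṁ = 355.509 s and T_ss = T_in + Q̇/(ṁ c_p) = 29.4205 °C.
Integrating: T(t) = T_ss + (T₀ − T_ss) e^(−t/τ).
T(927.8) = 29.4205 + (-5.37046)·e^(−927.8/355.509) = 29.4205 + (-5.37046)·0.0735510 = 29.0255 °C.

29.03 °C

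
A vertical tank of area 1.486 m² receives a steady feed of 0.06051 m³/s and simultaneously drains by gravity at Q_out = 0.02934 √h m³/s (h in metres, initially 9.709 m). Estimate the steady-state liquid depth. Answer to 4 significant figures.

Level balance: A dh/dt = 0.06051 − 0.02934 √h. Setting dh/dt = 0:
Q_in = 0.02934 √h_ss ⇒ √h_ss = 0.06051/0.02934 = 2.06237.
h_ss = 2.06237² = 4.25338 m. (Since h₀ = 9.709 m > h_ss, the level will fall toward this value.)

4.253 m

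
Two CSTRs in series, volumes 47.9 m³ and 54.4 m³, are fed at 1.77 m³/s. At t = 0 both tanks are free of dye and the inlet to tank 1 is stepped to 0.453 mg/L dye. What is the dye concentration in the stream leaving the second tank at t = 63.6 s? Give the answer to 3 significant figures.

0.293 mg/L

Time constants: τᵢ = Vᵢ/Q for each well-mixed tank.
τ₁ = 47.9/1.77 = 27.062 s; τ₂ = 54.4/1.77 = 30.734 s.
Solving the cascade with C₁(0)=C₂(0)=0 gives C₂(t) = C_in[1 − (τ₁ e^(−t/τ₁) − τ₂ e^(−t/τ₂))/(τ₁ − τ₂)].
At t = 63.6: e^(−t/τ₁) = 0.095355, e^(−t/τ₂) = 0.12627.
C₂ = 0.453·[1 − (27.062·0.095355 − 30.734·0.12627)/(-3.6723)] = 0.453·0.64592 = 0.29260 mg/L.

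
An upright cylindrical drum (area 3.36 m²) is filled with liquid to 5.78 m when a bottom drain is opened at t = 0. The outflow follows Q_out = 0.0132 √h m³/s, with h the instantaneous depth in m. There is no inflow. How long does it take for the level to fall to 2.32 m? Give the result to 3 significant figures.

With no inflow, A dh/dt = −0.0132 √h.
Separate and integrate: 2(√h − √h₀) = −(0.0132/A) t.
t = 2A(√h₀ − √h)/0.0132 = 2·3.36·(√5.78 − √2.32)/0.0132
  = 6.7200 × (2.4042 − 1.5232) / 0.0132 = 448.51 s.

449 s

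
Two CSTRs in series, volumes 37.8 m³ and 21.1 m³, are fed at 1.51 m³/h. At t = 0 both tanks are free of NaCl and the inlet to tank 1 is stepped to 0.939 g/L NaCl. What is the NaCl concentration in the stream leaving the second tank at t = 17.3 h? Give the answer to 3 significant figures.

0.218 g/L

Time constants: τᵢ = Vᵢ/Q for each well-mixed tank.
τ₁ = 37.8/1.51 = 25.033 h; τ₂ = 21.1/1.51 = 13.974 h.
Solving the cascade with C₁(0)=C₂(0)=0 gives C₂(t) = C_in[1 − (τ₁ e^(−t/τ₁) − τ₂ e^(−t/τ₂))/(τ₁ − τ₂)].
At t = 17.3: e^(−t/τ₁) = 0.50103, e^(−t/τ₂) = 0.28995.
C₂ = 0.939·[1 − (25.033·0.50103 − 13.974·0.28995)/(11.060)] = 0.939·0.23227 = 0.21810 g/L.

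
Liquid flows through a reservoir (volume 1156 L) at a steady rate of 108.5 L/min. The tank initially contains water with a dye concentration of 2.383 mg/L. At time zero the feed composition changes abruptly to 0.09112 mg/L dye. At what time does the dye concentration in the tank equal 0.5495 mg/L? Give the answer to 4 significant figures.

Species balance: V dC/dt = Q(C_in − C) ⇒ τ = V/Q = 10.6544 min.
C(t) = C_in + (C₀ − C_in) e^(−t/τ). Set C = 0.5495 and solve for t:
e^(−t/τ) = (C − C_in)/(C₀ − C_in) = (0.5495 − 0.09112)/(2.383 − 0.09112) = 0.200002
t = −τ ln(…) = 10.6544 × 1.60943 = 17.1475 min.

17.15 min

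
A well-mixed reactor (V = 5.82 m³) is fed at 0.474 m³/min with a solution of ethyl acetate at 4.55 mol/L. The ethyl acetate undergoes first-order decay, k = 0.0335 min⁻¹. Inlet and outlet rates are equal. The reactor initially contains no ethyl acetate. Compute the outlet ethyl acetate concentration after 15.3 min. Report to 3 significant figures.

2.67 mol/L

Accumulation = in − out − consumed: V dC/dt = Q C_in − Q C − k V C.
This is linear with rate a = Q/V + k = 0.11494 min⁻¹.
C_ss = Q C_in/(Q + kV) = 3.2239 mol/L; C(t) = C_ss + (C₀ − C_ss) e^(−a t).
C(15.3) = 3.2239 + (-3.2239)·e^(−0.11494·15.3) = 3.2239 + (-3.2239)·0.17228 = 2.6685 mol/L.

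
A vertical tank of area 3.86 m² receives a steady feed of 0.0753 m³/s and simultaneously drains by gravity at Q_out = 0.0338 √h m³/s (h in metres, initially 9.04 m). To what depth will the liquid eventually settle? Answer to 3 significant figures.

4.96 m

Mass balance (ρ constant): A dh/dt = Q_in − 0.0338 √h. At steady state dh/dt = 0:
Q_in = 0.0338 √h_ss ⇒ √h_ss = 0.0753/0.0338 = 2.2278.
h_ss = 2.2278² = 4.9631 m. (Since h₀ = 9.04 m > h_ss, the level will fall toward this value.)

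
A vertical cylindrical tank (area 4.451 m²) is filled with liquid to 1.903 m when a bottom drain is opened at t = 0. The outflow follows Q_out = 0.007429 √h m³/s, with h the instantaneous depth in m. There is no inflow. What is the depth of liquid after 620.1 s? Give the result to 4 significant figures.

0.7430 m

Accumulation of liquid (constant cross-section A): A dh/dt = −0.007429 √h.
Separate and integrate: 2(√h − √h₀) = −(0.007429/A) t.
√h = √1.903 − 0.007429·620.1/(2·4.451) = 1.37949 − 0.517493 = 0.862000.
h = 0.862000² = 0.743043 m.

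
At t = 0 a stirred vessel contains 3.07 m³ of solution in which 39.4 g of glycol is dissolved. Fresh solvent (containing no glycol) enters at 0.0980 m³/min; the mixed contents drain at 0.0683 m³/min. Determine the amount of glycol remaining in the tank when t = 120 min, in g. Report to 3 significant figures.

6.70 g

Let m(t) be the amount of glycol. Volume: V(t) = V₀ + (Q_in − Q_out) t = 3.07 + 0.029700 t; V(120) = 6.6340 m³.
No glycol enters, so dm/dt = −Q_out · (m/V).
Separate: dm/m = −Q_out dt/V(t) ⇒ ln(m/m₀) = −(Q_out/(Q_in−Q_out)) ln(V/V₀).
m = m₀ (V₀/V)^(Q_out/(Q_in−Q_out)) = 39.4 × (3.07/6.6340)^(2.2997) = 6.6980 g.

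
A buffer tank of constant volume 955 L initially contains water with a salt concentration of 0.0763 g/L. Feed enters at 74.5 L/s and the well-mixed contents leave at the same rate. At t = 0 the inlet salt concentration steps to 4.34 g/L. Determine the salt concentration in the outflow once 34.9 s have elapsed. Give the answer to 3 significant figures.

4.06 g/L

Mass balance on the solute (V constant): V dC/dt = Q(C_in − C).
Rewrite as dC/dt + C/τ = C_in/τ, τ = V/Q = 12.819 s.
C approaches C_in exponentially: C(t) = C_in + (C₀ − C_in) e^(−t/τ).
C(34.9) = 4.34 + (0.0763 − 4.34)·e^(−34.9/12.819) = 4.34 + (-4.2637)·0.065706 = 4.0598 g/L.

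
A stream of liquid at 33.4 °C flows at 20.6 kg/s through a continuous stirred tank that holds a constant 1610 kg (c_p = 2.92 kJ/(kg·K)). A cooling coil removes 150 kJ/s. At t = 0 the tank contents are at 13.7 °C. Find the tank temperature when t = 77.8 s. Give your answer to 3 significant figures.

24.5 °C

Heat balance on the well-mixed liquid: M c_p dT/dt = ṁ c_p (T_in − T) − 150.
Rearrange: dT/dt = (T_ss − T)/τ with τ = M/ṁ = 78.155 s and T_ss = T_in − Q̇/(ṁ c_p) = 30.906 °C.
Integrating: T(t) = T_ss + (T₀ − T_ss) e^(−t/τ).
T(77.8) = 30.906 + (-17.206)·e^(−77.8/78.155) = 30.906 + (-17.206)·0.36956 = 24.548 °C.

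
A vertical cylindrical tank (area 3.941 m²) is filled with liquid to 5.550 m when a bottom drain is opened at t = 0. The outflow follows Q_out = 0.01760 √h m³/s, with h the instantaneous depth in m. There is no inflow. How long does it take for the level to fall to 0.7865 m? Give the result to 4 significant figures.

657.9 s

With no inflow, A dh/dt = −0.01760 √h.
∫ h^(−1/2) dh = −(0.01760/A) ∫ dt, giving 2√h = 2√h₀ − (0.01760/A) t.
t = 2A(√h₀ − √h)/0.01760 = 2·3.941·(√5.550 − √0.7865)/0.01760
  = 7.88200 × (2.35584 − 0.886848) / 0.01760 = 657.876 s.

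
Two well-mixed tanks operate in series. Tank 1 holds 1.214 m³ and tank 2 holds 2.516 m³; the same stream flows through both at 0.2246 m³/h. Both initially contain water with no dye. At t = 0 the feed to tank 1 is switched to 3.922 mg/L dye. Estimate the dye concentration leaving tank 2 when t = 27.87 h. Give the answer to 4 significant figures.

3.313 mg/L

Species balance on tank i: dCᵢ/dt = (Cᵢ₋₁ − Cᵢ)/τᵢ with τᵢ = Vᵢ/Q.
τ₁ = 1.214/0.2246 = 5.40516 h; τ₂ = 2.516/0.2246 = 11.2021 h.
Tank 1: C₁ = C_in(1 − e^(−t/τ₁)). Tank 2 (τ₁ ≠ τ₂): C₂ = C_in[1 − (τ₁ e^(−t/τ₁) − τ₂ e^(−t/τ₂))/(τ₁ − τ₂)].
At t = 27.87: e^(−t/τ₁) = 0.00576368, e^(−t/τ₂) = 0.0830828.
C₂ = 3.922·[1 − (5.40516·0.00576368 − 11.2021·0.0830828)/(-5.79697)] = 3.922·0.844824 = 3.31340 mg/L.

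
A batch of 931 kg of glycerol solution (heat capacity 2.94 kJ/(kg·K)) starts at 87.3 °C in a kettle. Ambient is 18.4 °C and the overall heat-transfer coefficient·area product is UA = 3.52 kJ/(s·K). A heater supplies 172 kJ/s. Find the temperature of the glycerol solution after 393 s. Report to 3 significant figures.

79.4 °C

M c_p dT/dt = −UA(T − T_amb) + Q̇.
dT/dt = (T_ss − T)/τ with T_ss = T_amb + Q̇/UA = 18.4 + 172/3.52 = 67.264 °C, τ = M c_p/UA = 931·2.94/3.52 = 777.60 s.
Solution: T(t) = T_ss + (T₀ − T_ss) e^(−t/τ).
T(393) = 67.264 + (20.036)·0.60326 = 79.351 °C.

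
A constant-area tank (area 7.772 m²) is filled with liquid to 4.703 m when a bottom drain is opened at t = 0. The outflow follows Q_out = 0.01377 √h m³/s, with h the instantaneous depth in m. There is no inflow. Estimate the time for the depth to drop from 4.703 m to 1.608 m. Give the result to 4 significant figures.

A dh/dt = −Q_out = −0.01377 √h.
This is separable: 2 d(√h)/dt = −0.01377/A, so √h = √h₀ − (0.01377/(2A)) t.
t = 2A(√h₀ − √h)/0.01377 = 2·7.772·(√4.703 − √1.608)/0.01377
  = 15.5440 × (2.16864 − 1.26807) / 0.01377 = 1016.59 s.

1017 s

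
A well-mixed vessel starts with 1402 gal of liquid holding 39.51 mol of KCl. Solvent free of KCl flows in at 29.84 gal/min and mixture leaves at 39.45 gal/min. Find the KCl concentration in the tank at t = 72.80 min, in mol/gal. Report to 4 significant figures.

0.003295 mol/gal

Total volume: dV/dt = Q_in − Q_out = -9.61000 gal/min, so V(t) = 1402 − 9.61000 t and V(72.80) = 702.392 gal.
Solute balance: dm/dt = 0 − Q_out C = −Q_out m/V(t).
Separate: dm/m = −Q_out dt/V(t) ⇒ ln(m/m₀) = −(Q_out/(Q_in−Q_out)) ln(V/V₀).
m = m₀ (V₀/V)^(Q_out/(Q_in−Q_out)) = 39.51 × (1402/702.392)^(-4.10510) = 2.31465 mol.
C = m/V = 2.31465/702.392 = 0.00329539 mol/gal.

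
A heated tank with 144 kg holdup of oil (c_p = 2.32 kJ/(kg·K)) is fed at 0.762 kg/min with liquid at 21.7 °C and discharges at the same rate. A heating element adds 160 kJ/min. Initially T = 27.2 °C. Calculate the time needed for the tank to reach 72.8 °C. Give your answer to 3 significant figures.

Unsteady energy balance on the tank contents: M c_p dT/dt = ṁ c_p (T_in − T) + 160.
τ = M/ṁ = 188.98 min; T_ss = T_in + Q̇/(ṁ c_p) = 112.21 °C.
T(t) = T_ss + (T₀ − T_ss) e^(−t/τ). Set T = 72.8:
e^(−t/τ) = (72.8 − 112.21)/(27.2 − 112.21) = 0.46357
t = −188.98 · ln(0.46357) = 145.29 min.

145 min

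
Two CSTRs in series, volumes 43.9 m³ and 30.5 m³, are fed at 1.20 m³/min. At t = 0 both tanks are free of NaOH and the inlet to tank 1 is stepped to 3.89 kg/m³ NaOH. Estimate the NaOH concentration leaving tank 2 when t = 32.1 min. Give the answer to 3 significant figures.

Time constants: τᵢ = Vᵢ/Q for each well-mixed tank.
τ₁ = 43.9/1.20 = 36.583 min; τ₂ = 30.5/1.20 = 25.417 min.
Tank 1: C₁ = C_in(1 − e^(−t/τ₁)). Tank 2 (τ₁ ≠ τ₂): C₂ = C_in[1 − (τ₁ e^(−t/τ₁) − τ₂ e^(−t/τ₂))/(τ₁ − τ₂)].
At t = 32.1: e^(−t/τ₁) = 0.41584, e^(−t/τ₂) = 0.28282.
C₂ = 3.89·[1 − (36.583·0.41584 − 25.417·0.28282)/(11.167)] = 3.89·0.28138 = 1.0946 kg/m³.

1.09 kg/m³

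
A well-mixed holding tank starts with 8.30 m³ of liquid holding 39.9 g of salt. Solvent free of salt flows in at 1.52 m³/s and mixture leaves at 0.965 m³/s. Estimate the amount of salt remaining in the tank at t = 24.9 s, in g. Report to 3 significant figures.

Let m(t) be the amount of salt. Volume: V(t) = V₀ + (Q_in − Q_out) t = 8.30 + 0.55500 t; V(24.9) = 22.120 m³.
Solute balance: dm/dt = 0 − Q_out C = −Q_out m/V(t).
dm/m = −Q_out dt/(V₀ + 0.55500 t); integrating gives ln(m/m₀) = −(Q_out/(Q_in−Q_out)) ln(V/V₀).
m = m₀ (V₀/V)^(Q_out/(Q_in−Q_out)) = 39.9 × (8.30/22.120)^(1.7387) = 7.2577 g.

7.26 g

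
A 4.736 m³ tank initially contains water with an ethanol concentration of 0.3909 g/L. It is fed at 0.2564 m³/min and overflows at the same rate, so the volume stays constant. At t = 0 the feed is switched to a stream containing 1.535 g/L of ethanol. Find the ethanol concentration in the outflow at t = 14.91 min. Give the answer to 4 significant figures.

Accumulation = in − out for the solute gives V dC/dt = Q(C_in − C).
Time constant τ = V/Q = 4.736/0.2564 = 18.4711 min.
Integrating: C(t) = C_in + (C₀ − C_in) e^(−t/τ).
C(14.91) = 1.535 + (0.3909 − 1.535)·e^(−14.91/18.4711) = 1.535 + (-1.14410)·0.446103 = 1.02461 g/L.

1.025 g/L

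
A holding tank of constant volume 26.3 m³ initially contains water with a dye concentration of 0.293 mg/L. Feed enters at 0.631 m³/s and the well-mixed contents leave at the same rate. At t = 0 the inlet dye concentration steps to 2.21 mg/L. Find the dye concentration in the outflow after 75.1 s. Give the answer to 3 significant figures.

1.89 mg/L

Species balance on the tank: V dC/dt = Q(C_in − C).
So dC/dt = (C_in − C)/τ with τ = V/Q = 26.3/0.631 = 41.680 s.
This is linear first-order; C(t) = C_in + (C₀ − C_in) e^(−t/τ).
C(75.1) = 2.21 + (0.293 − 2.21)·e^(−75.1/41.680) = 2.21 + (-1.9170)·0.16500 = 1.8937 mg/L.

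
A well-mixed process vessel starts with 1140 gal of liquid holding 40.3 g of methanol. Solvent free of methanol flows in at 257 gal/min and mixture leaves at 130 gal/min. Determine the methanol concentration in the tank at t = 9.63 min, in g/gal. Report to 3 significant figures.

Total volume: dV/dt = Q_in − Q_out = 127.00 gal/min, so V(t) = 1140 + 127.00 t and V(9.63) = 2363.0 gal.
No methanol enters, so dm/dt = −Q_out · (m/V).
dm/m = −Q_out dt/(V₀ + 127.00 t); integrating gives ln(m/m₀) = −(Q_out/(Q_in−Q_out)) ln(V/V₀).
m = m₀ (V₀/V)^(Q_out/(Q_in−Q_out)) = 40.3 × (1140/2363.0)^(1.0236) = 19.110 g.
C = m/V = 19.110/2363.0 = 0.0080873 g/gal.

0.00809 g/gal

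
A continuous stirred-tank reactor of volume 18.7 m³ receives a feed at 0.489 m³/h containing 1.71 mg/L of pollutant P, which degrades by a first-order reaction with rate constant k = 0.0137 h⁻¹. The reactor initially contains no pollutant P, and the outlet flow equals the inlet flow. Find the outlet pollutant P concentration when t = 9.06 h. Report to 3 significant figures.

Accumulation = in − out − consumed: V dC/dt = Q C_in − Q C − k V C.
This is linear with rate a = Q/V + k = 0.039850 h⁻¹.
C_ss = Q C_in/(Q + kV) = 1.1221 mg/L; C(t) = C_ss + (C₀ − C_ss) e^(−a t).
C(9.06) = 1.1221 + (-1.1221)·e^(−0.039850·9.06) = 1.1221 + (-1.1221)·0.69695 = 0.34006 mg/L.

0.340 mg/L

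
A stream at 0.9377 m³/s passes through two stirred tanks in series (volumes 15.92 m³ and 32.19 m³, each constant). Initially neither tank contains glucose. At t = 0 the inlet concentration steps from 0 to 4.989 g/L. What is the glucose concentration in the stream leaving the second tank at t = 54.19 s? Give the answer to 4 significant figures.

Time constants: τᵢ = Vᵢ/Q for each well-mixed tank.
τ₁ = 15.92/0.9377 = 16.9777 s; τ₂ = 32.19/0.9377 = 34.3287 s.
Tank 1: C₁ = C_in(1 − e^(−t/τ₁)). Tank 2 (τ₁ ≠ τ₂): C₂ = C_in[1 − (τ₁ e^(−t/τ₁) − τ₂ e^(−t/τ₂))/(τ₁ − τ₂)].
At t = 54.19: e^(−t/τ₁) = 0.0410965, e^(−t/τ₂) = 0.206271.
C₂ = 4.989·[1 − (16.9777·0.0410965 − 34.3287·0.206271)/(-17.3510)] = 4.989·0.632107 = 3.15358 g/L.

3.154 g/L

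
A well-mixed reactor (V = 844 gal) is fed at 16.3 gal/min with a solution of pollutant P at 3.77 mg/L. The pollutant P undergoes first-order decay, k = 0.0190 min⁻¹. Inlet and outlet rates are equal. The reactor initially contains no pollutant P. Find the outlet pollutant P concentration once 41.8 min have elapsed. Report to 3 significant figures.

Species balance: V dC/dt = Q C_in − Q C − k V C.
This is linear with rate a = Q/V + k = 0.038313 min⁻¹.
C_ss = Q C_in/(Q + kV) = 1.9004 mg/L; C(t) = C_ss + (C₀ − C_ss) e^(−a t).
C(41.8) = 1.9004 + (-1.9004)·e^(−0.038313·41.8) = 1.9004 + (-1.9004)·0.20160 = 1.5173 mg/L.

1.52 mg/L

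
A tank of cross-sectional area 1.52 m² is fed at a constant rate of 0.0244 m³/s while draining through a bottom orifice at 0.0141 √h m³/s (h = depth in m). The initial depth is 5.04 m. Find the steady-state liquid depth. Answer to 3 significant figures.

2.99 m

Mass balance (ρ constant): A dh/dt = Q_in − 0.0141 √h. At steady state dh/dt = 0:
Q_in = 0.0141 √h_ss ⇒ √h_ss = 0.0244/0.0141 = 1.7305.
h_ss = 1.7305² = 2.9946 m. (Since h₀ = 5.04 m > h_ss, the level will fall toward this value.)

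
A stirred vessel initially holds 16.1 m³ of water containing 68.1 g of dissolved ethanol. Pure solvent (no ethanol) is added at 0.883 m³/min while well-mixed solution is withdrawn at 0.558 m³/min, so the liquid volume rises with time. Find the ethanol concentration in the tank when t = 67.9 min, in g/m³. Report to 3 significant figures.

Let m(t) be the amount of ethanol. Volume: V(t) = V₀ + (Q_in − Q_out) t = 16.1 + 0.32500 t; V(67.9) = 38.168 m³.
No ethanol enters, so dm/dt = −Q_out · (m/V).
dm/m = −Q_out dt/(V₀ + 0.32500 t); integrating gives ln(m/m₀) = −(Q_out/(Q_in−Q_out)) ln(V/V₀).
m = m₀ (V₀/V)^(Q_out/(Q_in−Q_out)) = 68.1 × (16.1/38.168)^(1.7169) = 15.471 g.
C = m/V = 15.471/38.168 = 0.40535 g/m³.

0.405 g/m³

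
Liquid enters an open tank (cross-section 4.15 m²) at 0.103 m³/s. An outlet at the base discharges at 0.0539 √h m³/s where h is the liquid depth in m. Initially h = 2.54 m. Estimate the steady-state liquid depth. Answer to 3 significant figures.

3.65 m

Level balance: A dh/dt = 0.103 − 0.0539 √h. Setting dh/dt = 0:
Q_in = 0.0539 √h_ss ⇒ √h_ss = 0.103/0.0539 = 1.9109.
h_ss = 1.9109² = 3.6517 m. (Since h₀ = 2.54 m < h_ss, the level will rise toward this value.)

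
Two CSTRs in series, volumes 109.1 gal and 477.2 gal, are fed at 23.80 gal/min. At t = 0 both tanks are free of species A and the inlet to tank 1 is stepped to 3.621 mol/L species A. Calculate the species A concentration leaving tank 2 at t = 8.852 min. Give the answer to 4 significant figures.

0.7579 mol/L

Species balance on tank i: dCᵢ/dt = (Cᵢ₋₁ − Cᵢ)/τᵢ with τᵢ = Vᵢ/Q.
τ₁ = 109.1/23.80 = 4.58403 min; τ₂ = 477.2/23.80 = 20.0504 min.
Tank 1: C₁ = C_in(1 − e^(−t/τ₁)). Tank 2 (τ₁ ≠ τ₂): C₂ = C_in[1 − (τ₁ e^(−t/τ₁) − τ₂ e^(−t/τ₂))/(τ₁ − τ₂)].
At t = 8.852: e^(−t/τ₁) = 0.144996, e^(−t/τ₂) = 0.643079.
C₂ = 3.621·[1 − (4.58403·0.144996 − 20.0504·0.643079)/(-15.4664)] = 3.621·0.209295 = 0.757858 mol/L.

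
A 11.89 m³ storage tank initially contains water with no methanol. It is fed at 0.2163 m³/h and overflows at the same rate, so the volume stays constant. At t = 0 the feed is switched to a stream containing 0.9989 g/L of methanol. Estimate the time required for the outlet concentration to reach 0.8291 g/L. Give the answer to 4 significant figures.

97.41 h

Species balance: V dC/dt = Q(C_in − C) ⇒ τ = V/Q = 54.9699 h.
C(t) = C_in + (C₀ − C_in) e^(−t/τ). Set C = 0.8291 and solve for t:
e^(−t/τ) = (C − C_in)/(C₀ − C_in) = (0.8291 − 0.9989)/(0 − 0.9989) = 0.169987
t = −τ ln(…) = 54.9699 × 1.77203 = 97.4086 h.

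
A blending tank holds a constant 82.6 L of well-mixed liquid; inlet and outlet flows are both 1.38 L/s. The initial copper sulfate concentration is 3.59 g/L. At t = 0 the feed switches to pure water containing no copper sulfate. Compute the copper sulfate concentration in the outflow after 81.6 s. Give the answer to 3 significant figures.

0.918 g/L

Transient balance on the dissolved component: V dC/dt = Q(C_in − C).
Rewrite as dC/dt + C/τ = C_in/τ, τ = V/Q = 59.855 s.
Solution: C(t) = C_in + (C₀ − C_in) e^(−t/τ).
C(81.6) = 0 + (3.59 − 0)·e^(−81.6/59.855) = 0 + (3.5900)·0.25582 = 0.91838 g/L.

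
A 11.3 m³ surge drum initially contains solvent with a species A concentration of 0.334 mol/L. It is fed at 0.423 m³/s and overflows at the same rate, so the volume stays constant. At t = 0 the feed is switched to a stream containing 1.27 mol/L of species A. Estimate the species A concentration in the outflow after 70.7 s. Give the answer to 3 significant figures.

Accumulation = in − out for the solute gives V dC/dt = Q(C_in − C).
So dC/dt = (C_in − C)/τ with τ = V/Q = 11.3/0.423 = 26.714 s.
Integrating: C(t) = C_in + (C₀ − C_in) e^(−t/τ).
C(70.7) = 1.27 + (0.334 − 1.27)·e^(−70.7/26.714) = 1.27 + (-0.93600)·0.070895 = 1.2036 mol/L.

1.20 mol/L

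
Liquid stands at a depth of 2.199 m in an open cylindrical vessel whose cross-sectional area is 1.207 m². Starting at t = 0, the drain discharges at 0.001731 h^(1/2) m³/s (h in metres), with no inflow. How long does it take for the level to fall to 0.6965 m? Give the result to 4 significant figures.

Volume balance on the tank: A dh/dt = −0.001731 √h.
Separate and integrate: 2(√h − √h₀) = −(0.001731/A) t.
t = 2A(√h₀ − √h)/0.001731 = 2·1.207·(√2.199 − √0.6965)/0.001731
  = 2.41400 × (1.48290 − 0.834566) / 0.001731 = 904.151 s.

904.2 s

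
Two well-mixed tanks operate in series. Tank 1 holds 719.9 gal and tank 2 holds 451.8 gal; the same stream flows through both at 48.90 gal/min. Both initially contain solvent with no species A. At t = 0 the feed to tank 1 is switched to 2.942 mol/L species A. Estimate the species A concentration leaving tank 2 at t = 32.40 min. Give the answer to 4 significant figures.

Time constants: τᵢ = Vᵢ/Q for each well-mixed tank.
τ₁ = 719.9/48.90 = 14.7219 min; τ₂ = 451.8/48.90 = 9.23926 min.
Tank 1: C₁ = C_in(1 − e^(−t/τ₁)). Tank 2 (τ₁ ≠ τ₂): C₂ = C_in[1 − (τ₁ e^(−t/τ₁) − τ₂ e^(−t/τ₂))/(τ₁ − τ₂)].
At t = 32.40: e^(−t/τ₁) = 0.110714, e^(−t/τ₂) = 0.0299936.
C₂ = 2.942·[1 − (14.7219·0.110714 − 9.23926·0.0299936)/(5.48262)] = 2.942·0.753257 = 2.21608 mol/L.

2.216 mol/L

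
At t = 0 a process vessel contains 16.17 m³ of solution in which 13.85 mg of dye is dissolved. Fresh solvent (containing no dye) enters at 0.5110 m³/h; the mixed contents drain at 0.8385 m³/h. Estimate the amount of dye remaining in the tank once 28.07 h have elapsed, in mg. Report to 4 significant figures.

1.610 mg

Total volume: dV/dt = Q_in − Q_out = -0.327500 m³/h, so V(t) = 16.17 − 0.327500 t and V(28.07) = 6.97708 m³.
Solute balance: dm/dt = 0 − Q_out C = −Q_out m/V(t).
dm/m = −Q_out dt/(V₀ − 0.327500 t); integrating gives ln(m/m₀) = −(Q_out/(Q_in−Q_out)) ln(V/V₀).
m = m₀ (V₀/V)^(Q_out/(Q_in−Q_out)) = 13.85 × (16.17/6.97708)^(-2.56031) = 1.61007 mg.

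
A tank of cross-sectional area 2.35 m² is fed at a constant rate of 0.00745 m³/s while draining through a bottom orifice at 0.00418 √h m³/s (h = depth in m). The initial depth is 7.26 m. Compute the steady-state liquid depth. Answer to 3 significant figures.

A dh/dt = Q_in − 0.00418 √h. Steady state requires inflow = outflow:
Q_in = 0.00418 √h_ss ⇒ √h_ss = 0.00745/0.00418 = 1.7823.
h_ss = 1.7823² = 3.1766 m. (Since h₀ = 7.26 m > h_ss, the level will fall toward this value.)

3.18 m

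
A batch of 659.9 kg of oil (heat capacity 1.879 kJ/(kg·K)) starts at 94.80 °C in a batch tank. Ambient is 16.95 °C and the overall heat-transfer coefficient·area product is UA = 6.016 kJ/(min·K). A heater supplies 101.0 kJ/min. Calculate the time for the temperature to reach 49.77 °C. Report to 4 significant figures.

M c_p dT/dt = −UA(T − T_amb) + Q̇.
τ = M c_p/UA = 206.109 min; T_ss = T_amb + Q̇/UA = 16.95 + 101.0/6.016 = 33.7386 °C.
T(t) = T_ss + (T₀ − T_ss)e^(−t/τ); set T = 49.77:
t = −τ ln[(T − T_ss)/(T₀ − T_ss)] = −206.109 · ln(0.262546) = 275.636 min.

275.6 min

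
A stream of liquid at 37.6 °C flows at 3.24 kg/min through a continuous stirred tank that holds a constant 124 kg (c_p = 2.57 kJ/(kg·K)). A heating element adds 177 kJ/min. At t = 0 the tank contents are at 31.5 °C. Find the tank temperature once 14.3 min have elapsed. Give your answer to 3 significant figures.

M c_p dT/dt = ṁ c_p (T_in − T) + Q̇.
Rearrange: dT/dt = (T_ss − T)/τ with τ = M/ṁ = 38.272 min and T_ss = T_in + Q̇/(ṁ c_p) = 58.857 °C.
Solution: T(t) = T_ss + (T₀ − T_ss) e^(−t/τ).
T(14.3) = 58.857 + (-27.357)·e^(−14.3/38.272) = 58.857 + (-27.357)·0.68822 = 40.029 °C.

40.0 °C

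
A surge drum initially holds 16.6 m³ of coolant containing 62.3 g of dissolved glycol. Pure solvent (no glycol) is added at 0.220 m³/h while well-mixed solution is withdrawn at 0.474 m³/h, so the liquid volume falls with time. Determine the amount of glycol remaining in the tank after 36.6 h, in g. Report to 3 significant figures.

Let m(t) be the amount of glycol. Volume: V(t) = V₀ + (Q_in − Q_out) t = 16.6 − 0.25400 t; V(36.6) = 7.3036 m³.
No glycol enters, so dm/dt = −Q_out · (m/V).
dm/m = −Q_out dt/(V₀ − 0.25400 t); integrating gives ln(m/m₀) = −(Q_out/(Q_in−Q_out)) ln(V/V₀).
m = m₀ (V₀/V)^(Q_out/(Q_in−Q_out)) = 62.3 × (16.6/7.3036)^(-1.8661) = 13.461 g.

13.5 g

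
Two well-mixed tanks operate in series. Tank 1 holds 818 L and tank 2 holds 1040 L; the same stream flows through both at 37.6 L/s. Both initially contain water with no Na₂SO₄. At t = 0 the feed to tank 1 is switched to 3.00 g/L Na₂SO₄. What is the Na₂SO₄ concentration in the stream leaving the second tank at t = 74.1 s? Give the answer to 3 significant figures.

2.40 g/L

Species balance on tank i: dCᵢ/dt = (Cᵢ₋₁ − Cᵢ)/τᵢ with τᵢ = Vᵢ/Q.
τ₁ = 818/37.6 = 21.755 s; τ₂ = 1040/37.6 = 27.660 s.
Tank 1: C₁ = C_in(1 − e^(−t/τ₁)). Tank 2 (τ₁ ≠ τ₂): C₂ = C_in[1 − (τ₁ e^(−t/τ₁) − τ₂ e^(−t/τ₂))/(τ₁ − τ₂)].
At t = 74.1: e^(−t/τ₁) = 0.033172, e^(−t/τ₂) = 0.068632.
C₂ = 3.00·[1 − (21.755·0.033172 − 27.660·0.068632)/(-5.9043)] = 3.00·0.80071 = 2.4021 g/L.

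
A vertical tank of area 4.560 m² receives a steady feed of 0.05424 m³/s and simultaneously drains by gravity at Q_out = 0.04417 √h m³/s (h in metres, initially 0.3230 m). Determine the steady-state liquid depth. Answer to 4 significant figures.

1.508 m

Accumulation of liquid (constant cross-section A): A dh/dt = Q_in − 0.04417 √h. At steady state dh/dt = 0:
Q_in = 0.04417 √h_ss ⇒ √h_ss = 0.05424/0.04417 = 1.22798.
h_ss = 1.22798² = 1.50794 m. (Since h₀ = 0.3230 m < h_ss, the level will rise toward this value.)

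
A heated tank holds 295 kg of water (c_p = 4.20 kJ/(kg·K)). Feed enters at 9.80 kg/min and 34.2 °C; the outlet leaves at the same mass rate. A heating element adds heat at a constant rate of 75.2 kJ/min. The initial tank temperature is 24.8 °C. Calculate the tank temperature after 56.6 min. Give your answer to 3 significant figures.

34.3 °C

M c_p dT/dt = ṁ c_p (T_in − T) + Q̇.
τ = M/ṁ = 30.102 min; T_ss = T_in + Q̇/(ṁ c_p) = 34.2 + 75.2/(9.80·4.20) = 36.027 °C.
T approaches T_ss exponentially: T(t) = T_ss + (T₀ − T_ss) e^(−t/τ).
T(56.6) = 36.027 + (-11.227)·e^(−56.6/30.102) = 36.027 + (-11.227)·0.15255 = 34.314 °C.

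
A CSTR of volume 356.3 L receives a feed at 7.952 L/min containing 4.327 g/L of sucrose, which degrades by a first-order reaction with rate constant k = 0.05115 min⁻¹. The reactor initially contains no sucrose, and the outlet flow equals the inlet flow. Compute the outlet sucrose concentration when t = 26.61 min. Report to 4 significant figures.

1.128 g/L

V dC/dt = Q(C_in − C) − k V C.
dC/dt = (Q/V) C_in − (Q/V + k) C; effective rate a = Q/V + k = 0.0223183 + 0.05115 = 0.0734683 min⁻¹.
C_ss = Q C_in/(Q + kV) = 1.31446 g/L; C(t) = C_ss + (C₀ − C_ss) e^(−a t).
C(26.61) = 1.31446 + (-1.31446)·e^(−0.0734683·26.61) = 1.31446 + (-1.31446)·0.141566 = 1.12838 g/L.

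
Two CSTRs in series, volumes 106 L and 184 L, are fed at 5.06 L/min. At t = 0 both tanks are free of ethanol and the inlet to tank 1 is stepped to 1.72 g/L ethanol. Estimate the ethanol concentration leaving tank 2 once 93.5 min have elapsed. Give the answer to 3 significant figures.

1.44 g/L

Each tank obeys Vᵢ dCᵢ/dt = Q(Cᵢ₋₁ − Cᵢ), so τᵢ = Vᵢ/Q.
τ₁ = 106/5.06 = 20.949 min; τ₂ = 184/5.06 = 36.364 min.
Solving the cascade with C₁(0)=C₂(0)=0 gives C₂(t) = C_in[1 − (τ₁ e^(−t/τ₁) − τ₂ e^(−t/τ₂))/(τ₁ − τ₂)].
At t = 93.5: e^(−t/τ₁) = 0.011524, e^(−t/τ₂) = 0.076440.
C₂ = 1.72·[1 − (20.949·0.011524 − 36.364·0.076440)/(-15.415)] = 1.72·0.83534 = 1.4368 g/L.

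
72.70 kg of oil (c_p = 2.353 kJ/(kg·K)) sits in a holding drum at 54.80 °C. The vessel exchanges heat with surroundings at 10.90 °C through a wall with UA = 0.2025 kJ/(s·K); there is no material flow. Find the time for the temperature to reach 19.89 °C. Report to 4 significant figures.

M c_p dT/dt = −UA(T − T_amb).
τ = M c_p/UA = 844.756 s; T_ss = T_amb = 10.9000 °C.
T(t) = T_ss + (T₀ − T_ss)e^(−t/τ); set T = 19.89:
t = −τ ln[(T − T_ss)/(T₀ − T_ss)] = −844.756 · ln(0.204784) = 1339.62 s.

1340 s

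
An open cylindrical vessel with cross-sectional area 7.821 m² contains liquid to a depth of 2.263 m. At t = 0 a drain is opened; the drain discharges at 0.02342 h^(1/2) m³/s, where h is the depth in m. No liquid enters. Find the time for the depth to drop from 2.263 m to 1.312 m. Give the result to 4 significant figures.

239.7 s

A dh/dt = −Q_out = −0.02342 √h.
∫ h^(−1/2) dh = −(0.02342/A) ∫ dt, giving 2√h = 2√h₀ − (0.02342/A) t.
t = 2A(√h₀ − √h)/0.02342 = 2·7.821·(√2.263 − √1.312)/0.02342
  = 15.6420 × (1.50433 − 1.14543) / 0.02342 = 239.707 s.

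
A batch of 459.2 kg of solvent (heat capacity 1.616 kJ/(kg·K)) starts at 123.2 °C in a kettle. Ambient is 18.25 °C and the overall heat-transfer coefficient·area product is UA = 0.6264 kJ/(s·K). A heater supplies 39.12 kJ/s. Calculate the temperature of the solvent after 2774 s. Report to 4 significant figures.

Lumped-capacitance energy balance: M c_p dT/dt = UA(T_amb − T) + Q̇.
dT/dt = (T_ss − T)/τ with T_ss = T_amb + Q̇/UA = 18.25 + 39.12/0.6264 = 80.7021 °C, τ = M c_p/UA = 459.2·1.616/0.6264 = 1184.65 s.
This is linear first-order; T(t) = T_ss + (T₀ − T_ss) e^(−t/τ).
T(2774) = 80.7021 + (42.4979)·0.0961725 = 84.7892 °C.

84.79 °C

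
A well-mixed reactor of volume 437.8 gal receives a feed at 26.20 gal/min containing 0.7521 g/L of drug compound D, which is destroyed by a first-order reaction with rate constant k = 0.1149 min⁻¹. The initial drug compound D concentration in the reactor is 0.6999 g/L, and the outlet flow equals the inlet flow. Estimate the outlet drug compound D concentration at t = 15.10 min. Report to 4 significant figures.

0.2892 g/L

V dC/dt = Q(C_in − C) − k V C.
dC/dt = (Q/V) C_in − (Q/V + k) C; effective rate a = Q/V + k = 0.0598447 + 0.1149 = 0.174745 min⁻¹.
C_ss = Q C_in/(Q + kV) = 0.257571 g/L; C(t) = C_ss + (C₀ − C_ss) e^(−a t).
C(15.10) = 0.257571 + (0.442329)·e^(−0.174745·15.10) = 0.257571 + (0.442329)·0.0714581 = 0.289179 g/L.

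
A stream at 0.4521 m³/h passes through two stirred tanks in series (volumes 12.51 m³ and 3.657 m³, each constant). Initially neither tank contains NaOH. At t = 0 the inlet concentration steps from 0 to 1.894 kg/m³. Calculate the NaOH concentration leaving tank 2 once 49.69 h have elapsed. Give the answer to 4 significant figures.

1.451 kg/m³

Each tank obeys Vᵢ dCᵢ/dt = Q(Cᵢ₋₁ − Cᵢ), so τᵢ = Vᵢ/Q.
τ₁ = 12.51/0.4521 = 27.6709 h; τ₂ = 3.657/0.4521 = 8.08892 h.
Solving the cascade with C₁(0)=C₂(0)=0 gives C₂(t) = C_in[1 − (τ₁ e^(−t/τ₁) − τ₂ e^(−t/τ₂))/(τ₁ − τ₂)].
At t = 49.69: e^(−t/τ₁) = 0.166003, e^(−t/τ₂) = 0.00214853.
C₂ = 1.894·[1 − (27.6709·0.166003 − 8.08892·0.00214853)/(19.5820)] = 1.894·0.766312 = 1.45140 kg/m³.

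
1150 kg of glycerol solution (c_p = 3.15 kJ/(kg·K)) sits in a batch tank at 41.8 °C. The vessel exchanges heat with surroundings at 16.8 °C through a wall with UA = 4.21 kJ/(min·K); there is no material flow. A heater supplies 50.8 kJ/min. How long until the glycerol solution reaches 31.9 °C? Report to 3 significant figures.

1250 min

Energy balance: M c_p dT/dt = −UA(T − T_amb) + Q̇.
τ = M c_p/UA = 860.45 min; T_ss = T_amb + Q̇/UA = 16.8 + 50.8/4.21 = 28.867 °C.
T(t) = T_ss + (T₀ − T_ss)e^(−t/τ); set T = 31.9:
t = −τ ln[(T − T_ss)/(T₀ − T_ss)] = −860.45 · ln(0.23455) = 1247.7 min.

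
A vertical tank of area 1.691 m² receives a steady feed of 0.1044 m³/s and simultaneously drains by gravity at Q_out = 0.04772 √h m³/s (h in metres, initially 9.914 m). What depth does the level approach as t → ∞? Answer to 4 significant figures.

A dh/dt = Q_in − 0.04772 √h. Steady state requires inflow = outflow:
Q_in = 0.04772 √h_ss ⇒ √h_ss = 0.1044/0.04772 = 2.18776.
h_ss = 2.18776² = 4.78630 m. (Since h₀ = 9.914 m > h_ss, the level will fall toward this value.)

4.786 m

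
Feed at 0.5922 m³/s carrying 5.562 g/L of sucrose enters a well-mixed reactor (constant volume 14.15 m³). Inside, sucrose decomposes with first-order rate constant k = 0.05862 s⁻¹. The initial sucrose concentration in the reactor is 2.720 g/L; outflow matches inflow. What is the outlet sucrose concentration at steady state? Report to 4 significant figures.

V dC/dt = Q(C_in − C) − k V C.
At steady state: 0 = Q C_in − (Q + kV) C_ss, so C_ss = Q C_in/(Q + kV).
C_ss = 0.5922·5.562/(0.5922 + 0.05862·14.15) = 3.29382/1.42167 = 2.31686 g/L.

2.317 g/L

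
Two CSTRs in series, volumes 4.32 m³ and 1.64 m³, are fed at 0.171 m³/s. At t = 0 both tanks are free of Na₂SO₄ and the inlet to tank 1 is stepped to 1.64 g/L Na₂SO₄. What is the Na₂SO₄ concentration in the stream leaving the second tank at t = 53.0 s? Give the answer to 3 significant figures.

Time constants: τᵢ = Vᵢ/Q for each well-mixed tank.
τ₁ = 4.32/0.171 = 25.263 s; τ₂ = 1.64/0.171 = 9.5906 s.
Tank 1: C₁ = C_in(1 − e^(−t/τ₁)). Tank 2 (τ₁ ≠ τ₂): C₂ = C_in[1 − (τ₁ e^(−t/τ₁) − τ₂ e^(−t/τ₂))/(τ₁ − τ₂)].
At t = 53.0: e^(−t/τ₁) = 0.12271, e^(−t/τ₂) = 0.0039810.
C₂ = 1.64·[1 − (25.263·0.12271 − 9.5906·0.0039810)/(15.673)] = 1.64·0.80463 = 1.3196 g/L.

1.32 g/L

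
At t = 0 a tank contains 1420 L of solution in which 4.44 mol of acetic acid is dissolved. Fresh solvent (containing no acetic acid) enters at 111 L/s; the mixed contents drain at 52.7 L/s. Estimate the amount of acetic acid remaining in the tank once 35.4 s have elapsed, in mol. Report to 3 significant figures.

Total volume: dV/dt = Q_in − Q_out = 58.300 L/s, so V(t) = 1420 + 58.300 t and V(35.4) = 3483.8 L.
Species balance (pure solvent in): dm/dt = −Q_out · m/V(t).
Separate: dm/m = −Q_out dt/V(t) ⇒ ln(m/m₀) = −(Q_out/(Q_in−Q_out)) ln(V/V₀).
m = m₀ (V₀/V)^(Q_out/(Q_in−Q_out)) = 4.44 × (1420/3483.8)^(0.90395) = 1.9727 mol.

1.97 mol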